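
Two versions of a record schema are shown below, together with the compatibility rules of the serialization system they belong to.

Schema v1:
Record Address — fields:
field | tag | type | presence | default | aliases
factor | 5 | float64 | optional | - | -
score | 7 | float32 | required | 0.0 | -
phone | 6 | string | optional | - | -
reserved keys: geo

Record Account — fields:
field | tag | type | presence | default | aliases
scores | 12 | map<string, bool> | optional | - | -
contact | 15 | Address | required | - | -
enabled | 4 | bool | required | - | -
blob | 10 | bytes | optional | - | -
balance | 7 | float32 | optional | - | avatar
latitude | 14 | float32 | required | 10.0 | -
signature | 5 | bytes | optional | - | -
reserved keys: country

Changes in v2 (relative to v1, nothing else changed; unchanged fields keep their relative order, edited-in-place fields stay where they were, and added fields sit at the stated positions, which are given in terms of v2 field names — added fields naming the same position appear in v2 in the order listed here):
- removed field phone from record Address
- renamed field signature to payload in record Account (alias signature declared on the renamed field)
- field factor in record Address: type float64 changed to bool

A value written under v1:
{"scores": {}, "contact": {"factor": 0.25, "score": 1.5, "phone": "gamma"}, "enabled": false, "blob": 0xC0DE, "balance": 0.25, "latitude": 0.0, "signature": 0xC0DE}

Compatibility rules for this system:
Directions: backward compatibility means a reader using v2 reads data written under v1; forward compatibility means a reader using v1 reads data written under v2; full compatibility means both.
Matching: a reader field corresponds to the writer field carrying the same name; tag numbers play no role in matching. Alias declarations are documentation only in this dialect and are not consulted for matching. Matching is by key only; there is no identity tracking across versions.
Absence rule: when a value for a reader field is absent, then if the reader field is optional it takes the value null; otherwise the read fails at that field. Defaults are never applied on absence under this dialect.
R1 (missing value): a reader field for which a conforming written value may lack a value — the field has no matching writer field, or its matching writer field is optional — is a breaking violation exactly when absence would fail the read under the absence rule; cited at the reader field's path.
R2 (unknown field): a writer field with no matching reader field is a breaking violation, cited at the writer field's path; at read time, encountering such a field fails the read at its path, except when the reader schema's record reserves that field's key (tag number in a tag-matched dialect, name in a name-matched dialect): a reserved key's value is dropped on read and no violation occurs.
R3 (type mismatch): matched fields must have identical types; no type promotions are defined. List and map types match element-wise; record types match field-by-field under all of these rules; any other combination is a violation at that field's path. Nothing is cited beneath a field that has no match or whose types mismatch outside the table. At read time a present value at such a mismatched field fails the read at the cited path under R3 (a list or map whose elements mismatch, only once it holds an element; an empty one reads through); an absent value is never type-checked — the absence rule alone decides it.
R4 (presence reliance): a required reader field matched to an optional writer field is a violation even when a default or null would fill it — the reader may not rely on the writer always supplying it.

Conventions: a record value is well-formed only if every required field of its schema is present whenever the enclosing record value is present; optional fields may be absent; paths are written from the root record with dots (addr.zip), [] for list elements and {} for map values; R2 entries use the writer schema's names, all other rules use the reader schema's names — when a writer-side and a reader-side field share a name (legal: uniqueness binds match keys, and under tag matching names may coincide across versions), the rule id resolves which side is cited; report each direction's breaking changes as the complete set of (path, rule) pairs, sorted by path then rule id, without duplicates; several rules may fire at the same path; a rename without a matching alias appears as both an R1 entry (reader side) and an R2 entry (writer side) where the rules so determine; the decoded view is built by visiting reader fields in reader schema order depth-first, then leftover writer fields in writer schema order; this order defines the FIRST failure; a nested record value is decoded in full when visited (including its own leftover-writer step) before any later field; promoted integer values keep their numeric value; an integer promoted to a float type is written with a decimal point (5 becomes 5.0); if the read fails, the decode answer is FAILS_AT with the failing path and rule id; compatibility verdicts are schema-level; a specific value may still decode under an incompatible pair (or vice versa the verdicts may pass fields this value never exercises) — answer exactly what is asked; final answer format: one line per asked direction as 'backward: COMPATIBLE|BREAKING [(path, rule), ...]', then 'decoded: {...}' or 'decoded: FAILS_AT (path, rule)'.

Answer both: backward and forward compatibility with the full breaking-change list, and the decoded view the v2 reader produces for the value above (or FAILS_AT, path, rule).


backward: BREAKING [(contact.factor, R3), (contact.phone, R2), (signature, R2)]; forward: BREAKING [(contact.factor, R3), (payload, R2)]; decoded: FAILS_AT (contact.factor, R3)

arrows below run writer -> reader for Account
backward for Account (reader v2, writer v1):
  scores <- scores (map<string, bool> -> map<string, bool>, writer optional)
  contact <- contact (Address -> Address, writer required)
  enabled <- enabled (bool -> bool, writer required)
  blob <- blob (bytes -> bytes, writer optional)
  balance <- balance (float32 -> float32, writer optional)
  latitude <- latitude (float32 -> float32, writer required)
  payload: no writer-side match
  writer field signature has no reader counterpart
  contact.factor <- contact.factor (float64 -> bool, writer optional)
  contact.score <- contact.score (float32 -> float32, writer required)
  writer field contact.phone has no reader counterpart
  violation R3 at contact.factor
  violation R2 at contact.phone
  violation R2 at signature
  => backward verdict for Account: BREAKING, 3 violation(s)
forward for Account (reader v1, writer v2):
  scores <- scores (map<string, bool> -> map<string, bool>, writer optional)
  contact <- contact (Address -> Address, writer required)
  enabled <- enabled (bool -> bool, writer required)
  blob <- blob (bytes -> bytes, writer optional)
  balance <- balance (float32 -> float32, writer optional)
  latitude <- latitude (float32 -> float32, writer required)
  signature: no writer-side match
  writer field payload has no reader counterpart
  contact.factor <- contact.factor (bool -> float64, writer optional)
  contact.score <- contact.score (float32 -> float32, writer required)
  contact.phone: no writer-side match
  violation R3 at contact.factor
  violation R2 at payload
  => forward verdict for Account: BREAKING, 2 violation(s)
decode walk for Account under reader schema v2:
  scores := {}
  read fails at contact.factor under R3
  => FAILS_AT (contact.factor, R3)


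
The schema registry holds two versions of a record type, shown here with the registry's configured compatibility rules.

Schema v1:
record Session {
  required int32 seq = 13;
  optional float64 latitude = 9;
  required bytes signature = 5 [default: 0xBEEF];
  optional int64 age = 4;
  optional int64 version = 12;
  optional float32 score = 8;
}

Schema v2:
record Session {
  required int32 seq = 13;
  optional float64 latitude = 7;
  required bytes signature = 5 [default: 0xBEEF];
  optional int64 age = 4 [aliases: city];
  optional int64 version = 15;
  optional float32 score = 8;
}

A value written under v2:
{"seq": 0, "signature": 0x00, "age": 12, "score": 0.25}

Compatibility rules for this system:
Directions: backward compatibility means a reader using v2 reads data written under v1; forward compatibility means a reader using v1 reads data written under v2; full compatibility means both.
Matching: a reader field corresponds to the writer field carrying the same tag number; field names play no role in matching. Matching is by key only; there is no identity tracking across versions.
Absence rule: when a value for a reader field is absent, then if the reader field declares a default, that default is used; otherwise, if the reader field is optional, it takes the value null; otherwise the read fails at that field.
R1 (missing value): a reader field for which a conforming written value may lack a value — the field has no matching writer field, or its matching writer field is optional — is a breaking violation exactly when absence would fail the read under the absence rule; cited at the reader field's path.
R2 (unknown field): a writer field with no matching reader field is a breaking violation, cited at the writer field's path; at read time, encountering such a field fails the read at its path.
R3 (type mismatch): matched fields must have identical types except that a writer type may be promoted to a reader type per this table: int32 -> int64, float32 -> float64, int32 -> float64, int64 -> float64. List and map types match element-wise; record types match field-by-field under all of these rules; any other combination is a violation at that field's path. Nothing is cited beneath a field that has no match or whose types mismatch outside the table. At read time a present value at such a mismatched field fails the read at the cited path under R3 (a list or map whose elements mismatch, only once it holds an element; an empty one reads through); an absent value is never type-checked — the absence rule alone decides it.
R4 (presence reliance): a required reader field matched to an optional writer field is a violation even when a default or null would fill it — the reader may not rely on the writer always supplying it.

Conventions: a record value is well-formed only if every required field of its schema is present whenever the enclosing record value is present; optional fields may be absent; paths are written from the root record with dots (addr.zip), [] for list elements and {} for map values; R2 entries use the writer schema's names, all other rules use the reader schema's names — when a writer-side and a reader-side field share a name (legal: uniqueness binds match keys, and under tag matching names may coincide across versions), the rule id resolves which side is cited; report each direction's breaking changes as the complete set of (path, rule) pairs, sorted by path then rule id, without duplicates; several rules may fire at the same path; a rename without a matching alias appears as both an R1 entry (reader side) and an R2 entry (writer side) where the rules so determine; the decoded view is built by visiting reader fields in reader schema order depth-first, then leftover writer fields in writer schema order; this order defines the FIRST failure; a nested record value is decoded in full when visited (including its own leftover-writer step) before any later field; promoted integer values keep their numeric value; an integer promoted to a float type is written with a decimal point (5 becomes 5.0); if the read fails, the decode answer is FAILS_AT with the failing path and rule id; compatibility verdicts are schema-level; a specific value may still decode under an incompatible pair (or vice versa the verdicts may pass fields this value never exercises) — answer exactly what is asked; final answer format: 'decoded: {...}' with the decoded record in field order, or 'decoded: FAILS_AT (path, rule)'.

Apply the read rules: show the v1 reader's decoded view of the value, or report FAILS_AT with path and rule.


each type pair in Session: writer, then reader
decode walk for Session under reader schema v1:
  seq := 0
  latitude := null (missing; optional => null)
  signature := 0x00
  age := 12
  version := null (missing; optional => null)
  score := 0.25
  => decoded: {"seq": 0, "latitude": null, "signature": 0x00, "age": 12, "version": null, "score": 0.25}
diffs on Session not affecting the asked answer:
  field version in record Session: tag 12 changed to 15 -> shifts the Session verdicts, not this decode
  field latitude in record Session: tag 9 changed to 7 -> shifts the Session verdicts, not this decode

decoded: {"seq": 0, "latitude": null, "signature": 0x00, "age": 12, "version": null, "score": 0.25}


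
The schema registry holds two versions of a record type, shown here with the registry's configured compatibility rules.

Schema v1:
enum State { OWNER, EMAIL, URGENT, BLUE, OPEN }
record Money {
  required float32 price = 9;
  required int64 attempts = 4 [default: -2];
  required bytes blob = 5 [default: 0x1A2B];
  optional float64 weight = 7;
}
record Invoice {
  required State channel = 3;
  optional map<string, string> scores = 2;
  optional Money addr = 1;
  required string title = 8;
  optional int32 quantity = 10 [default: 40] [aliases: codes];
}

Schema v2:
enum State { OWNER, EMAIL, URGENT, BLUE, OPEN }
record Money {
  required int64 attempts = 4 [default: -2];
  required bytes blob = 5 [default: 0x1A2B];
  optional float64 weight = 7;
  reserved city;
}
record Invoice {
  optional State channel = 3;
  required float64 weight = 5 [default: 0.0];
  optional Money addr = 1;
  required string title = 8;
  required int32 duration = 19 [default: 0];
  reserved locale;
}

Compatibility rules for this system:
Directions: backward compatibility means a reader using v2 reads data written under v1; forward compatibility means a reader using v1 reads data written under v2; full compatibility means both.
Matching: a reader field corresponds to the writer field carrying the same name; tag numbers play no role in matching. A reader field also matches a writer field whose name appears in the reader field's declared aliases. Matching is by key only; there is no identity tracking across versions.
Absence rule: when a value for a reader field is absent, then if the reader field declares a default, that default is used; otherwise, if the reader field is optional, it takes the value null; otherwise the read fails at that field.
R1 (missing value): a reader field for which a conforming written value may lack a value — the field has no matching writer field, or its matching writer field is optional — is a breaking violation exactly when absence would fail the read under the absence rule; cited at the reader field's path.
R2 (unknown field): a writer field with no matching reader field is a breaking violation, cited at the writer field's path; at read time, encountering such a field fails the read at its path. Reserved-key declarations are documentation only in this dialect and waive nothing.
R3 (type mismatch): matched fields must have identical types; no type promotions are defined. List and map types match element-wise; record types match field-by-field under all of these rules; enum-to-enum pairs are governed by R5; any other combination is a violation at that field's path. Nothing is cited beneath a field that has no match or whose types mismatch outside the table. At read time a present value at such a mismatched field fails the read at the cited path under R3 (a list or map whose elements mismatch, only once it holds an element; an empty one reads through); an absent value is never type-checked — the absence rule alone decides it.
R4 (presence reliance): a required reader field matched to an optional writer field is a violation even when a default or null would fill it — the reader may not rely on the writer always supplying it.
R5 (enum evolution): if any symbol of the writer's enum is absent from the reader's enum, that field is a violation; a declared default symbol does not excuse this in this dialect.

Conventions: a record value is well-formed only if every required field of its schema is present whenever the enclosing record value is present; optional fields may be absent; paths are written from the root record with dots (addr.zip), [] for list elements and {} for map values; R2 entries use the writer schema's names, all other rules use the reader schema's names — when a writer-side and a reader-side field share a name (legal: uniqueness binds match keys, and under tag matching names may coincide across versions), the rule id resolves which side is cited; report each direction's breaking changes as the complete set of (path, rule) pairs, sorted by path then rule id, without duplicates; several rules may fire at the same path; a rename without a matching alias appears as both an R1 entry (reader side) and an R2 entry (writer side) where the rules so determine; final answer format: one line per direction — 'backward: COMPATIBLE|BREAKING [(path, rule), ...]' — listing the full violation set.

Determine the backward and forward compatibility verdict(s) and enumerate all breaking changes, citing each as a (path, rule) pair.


arrows below run writer -> reader for Invoice
backward for Invoice (reader v2, writer v1):
  channel: paired with writer channel (State -> State; writer required)
  weight has no writer counterpart
  addr: paired with writer addr (Money -> Money; writer optional)
  title: paired with writer title (string -> string; writer required)
  duration has no writer counterpart
  scores (writer side), unknown to reader
  quantity (writer side), unknown to reader
  addr.attempts: paired with writer addr.attempts (int64 -> int64; writer required)
  addr.blob: paired with writer addr.blob (bytes -> bytes; writer required)
  addr.weight: paired with writer addr.weight (float64 -> float64; writer optional)
  addr.price (writer side), unknown to reader
  violation R2 at addr.price
  violation R2 at quantity
  violation R2 at scores
  => 3 violation(s): backward is BREAKING for Invoice
forward for Invoice (reader v1, writer v2):
  channel: paired with writer channel (State -> State; writer optional)
  scores has no writer counterpart
  addr: paired with writer addr (Money -> Money; writer optional)
  title: paired with writer title (string -> string; writer required)
  quantity has no writer counterpart
  weight (writer side), unknown to reader
  duration (writer side), unknown to reader
  addr.price has no writer counterpart
  addr.attempts: paired with writer addr.attempts (int64 -> int64; writer required)
  addr.blob: paired with writer addr.blob (bytes -> bytes; writer required)
  addr.weight: paired with writer addr.weight (float64 -> float64; writer optional)
  violation R1 at addr.price
  violation R1 at channel
  violation R4 at channel
  violation R2 at duration
  violation R2 at weight
  => 5 violation(s): forward is BREAKING for Invoice

backward: BREAKING [(addr.price, R2), (quantity, R2), (scores, R2)]; forward: BREAKING [(addr.price, R1), (channel, R1), (channel, R4), (duration, R2), (weight, R2)]


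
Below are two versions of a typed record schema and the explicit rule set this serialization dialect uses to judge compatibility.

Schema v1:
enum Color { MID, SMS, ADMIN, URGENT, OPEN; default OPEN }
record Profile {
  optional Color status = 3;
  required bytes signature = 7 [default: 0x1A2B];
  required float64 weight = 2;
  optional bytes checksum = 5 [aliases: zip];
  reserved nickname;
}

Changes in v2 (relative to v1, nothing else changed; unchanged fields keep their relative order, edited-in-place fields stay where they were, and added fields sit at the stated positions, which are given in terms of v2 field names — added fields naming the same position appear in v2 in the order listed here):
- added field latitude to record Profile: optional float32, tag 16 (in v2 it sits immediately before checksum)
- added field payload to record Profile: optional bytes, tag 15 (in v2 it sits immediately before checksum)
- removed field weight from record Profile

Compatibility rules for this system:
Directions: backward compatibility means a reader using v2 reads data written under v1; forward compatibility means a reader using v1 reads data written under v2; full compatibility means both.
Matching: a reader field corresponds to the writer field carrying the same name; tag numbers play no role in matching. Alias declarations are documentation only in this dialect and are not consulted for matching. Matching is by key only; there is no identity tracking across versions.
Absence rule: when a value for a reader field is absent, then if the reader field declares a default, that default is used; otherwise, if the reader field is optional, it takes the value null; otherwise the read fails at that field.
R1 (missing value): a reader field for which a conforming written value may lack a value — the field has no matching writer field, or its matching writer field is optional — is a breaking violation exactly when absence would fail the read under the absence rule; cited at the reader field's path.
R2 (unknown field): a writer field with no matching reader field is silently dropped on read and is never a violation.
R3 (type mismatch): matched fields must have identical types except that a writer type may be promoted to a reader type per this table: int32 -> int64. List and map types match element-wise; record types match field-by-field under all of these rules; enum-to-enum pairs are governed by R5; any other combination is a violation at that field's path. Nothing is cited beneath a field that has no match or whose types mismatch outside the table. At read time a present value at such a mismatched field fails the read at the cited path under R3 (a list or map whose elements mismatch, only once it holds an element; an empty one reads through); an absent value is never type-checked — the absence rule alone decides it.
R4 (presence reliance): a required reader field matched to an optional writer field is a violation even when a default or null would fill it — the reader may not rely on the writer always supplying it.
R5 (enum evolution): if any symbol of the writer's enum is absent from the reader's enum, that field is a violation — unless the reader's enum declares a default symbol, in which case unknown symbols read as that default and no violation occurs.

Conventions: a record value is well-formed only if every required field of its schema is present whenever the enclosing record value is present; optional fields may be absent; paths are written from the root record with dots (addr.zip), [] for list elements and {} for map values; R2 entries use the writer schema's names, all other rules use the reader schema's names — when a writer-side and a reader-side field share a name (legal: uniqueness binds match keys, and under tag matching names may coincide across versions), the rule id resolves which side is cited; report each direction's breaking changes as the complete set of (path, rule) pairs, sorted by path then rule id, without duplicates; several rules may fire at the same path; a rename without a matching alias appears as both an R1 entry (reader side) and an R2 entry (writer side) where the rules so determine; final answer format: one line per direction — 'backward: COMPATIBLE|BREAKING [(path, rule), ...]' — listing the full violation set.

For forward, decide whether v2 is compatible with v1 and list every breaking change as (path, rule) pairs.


arrows below run writer -> reader for Profile
forward analysis of Profile with v1 as reader and v2 as writer:
  status: Color -> Color, writer optional; from status
  signature: bytes -> bytes, writer required; from signature
  weight: no writer-side match
  checksum: bytes -> bytes, writer optional; from checksum
  writer field latitude has no reader counterpart
  writer field payload has no reader counterpart
  breaking: (weight, R1)
  forward on Profile therefore BREAKING (1)
the rest of the Profile diff is inert for this question:
  added field latitude to record Profile: optional float32, tag 16 (in v2 it sits immediately before checksum) -> triggers nothing under Profile's printed rules — same verdict
  added field payload to record Profile: optional bytes, tag 15 (in v2 it sits immediately before checksum) -> triggers nothing under Profile's printed rules — same verdict

forward: BREAKING [(weight, R1)]


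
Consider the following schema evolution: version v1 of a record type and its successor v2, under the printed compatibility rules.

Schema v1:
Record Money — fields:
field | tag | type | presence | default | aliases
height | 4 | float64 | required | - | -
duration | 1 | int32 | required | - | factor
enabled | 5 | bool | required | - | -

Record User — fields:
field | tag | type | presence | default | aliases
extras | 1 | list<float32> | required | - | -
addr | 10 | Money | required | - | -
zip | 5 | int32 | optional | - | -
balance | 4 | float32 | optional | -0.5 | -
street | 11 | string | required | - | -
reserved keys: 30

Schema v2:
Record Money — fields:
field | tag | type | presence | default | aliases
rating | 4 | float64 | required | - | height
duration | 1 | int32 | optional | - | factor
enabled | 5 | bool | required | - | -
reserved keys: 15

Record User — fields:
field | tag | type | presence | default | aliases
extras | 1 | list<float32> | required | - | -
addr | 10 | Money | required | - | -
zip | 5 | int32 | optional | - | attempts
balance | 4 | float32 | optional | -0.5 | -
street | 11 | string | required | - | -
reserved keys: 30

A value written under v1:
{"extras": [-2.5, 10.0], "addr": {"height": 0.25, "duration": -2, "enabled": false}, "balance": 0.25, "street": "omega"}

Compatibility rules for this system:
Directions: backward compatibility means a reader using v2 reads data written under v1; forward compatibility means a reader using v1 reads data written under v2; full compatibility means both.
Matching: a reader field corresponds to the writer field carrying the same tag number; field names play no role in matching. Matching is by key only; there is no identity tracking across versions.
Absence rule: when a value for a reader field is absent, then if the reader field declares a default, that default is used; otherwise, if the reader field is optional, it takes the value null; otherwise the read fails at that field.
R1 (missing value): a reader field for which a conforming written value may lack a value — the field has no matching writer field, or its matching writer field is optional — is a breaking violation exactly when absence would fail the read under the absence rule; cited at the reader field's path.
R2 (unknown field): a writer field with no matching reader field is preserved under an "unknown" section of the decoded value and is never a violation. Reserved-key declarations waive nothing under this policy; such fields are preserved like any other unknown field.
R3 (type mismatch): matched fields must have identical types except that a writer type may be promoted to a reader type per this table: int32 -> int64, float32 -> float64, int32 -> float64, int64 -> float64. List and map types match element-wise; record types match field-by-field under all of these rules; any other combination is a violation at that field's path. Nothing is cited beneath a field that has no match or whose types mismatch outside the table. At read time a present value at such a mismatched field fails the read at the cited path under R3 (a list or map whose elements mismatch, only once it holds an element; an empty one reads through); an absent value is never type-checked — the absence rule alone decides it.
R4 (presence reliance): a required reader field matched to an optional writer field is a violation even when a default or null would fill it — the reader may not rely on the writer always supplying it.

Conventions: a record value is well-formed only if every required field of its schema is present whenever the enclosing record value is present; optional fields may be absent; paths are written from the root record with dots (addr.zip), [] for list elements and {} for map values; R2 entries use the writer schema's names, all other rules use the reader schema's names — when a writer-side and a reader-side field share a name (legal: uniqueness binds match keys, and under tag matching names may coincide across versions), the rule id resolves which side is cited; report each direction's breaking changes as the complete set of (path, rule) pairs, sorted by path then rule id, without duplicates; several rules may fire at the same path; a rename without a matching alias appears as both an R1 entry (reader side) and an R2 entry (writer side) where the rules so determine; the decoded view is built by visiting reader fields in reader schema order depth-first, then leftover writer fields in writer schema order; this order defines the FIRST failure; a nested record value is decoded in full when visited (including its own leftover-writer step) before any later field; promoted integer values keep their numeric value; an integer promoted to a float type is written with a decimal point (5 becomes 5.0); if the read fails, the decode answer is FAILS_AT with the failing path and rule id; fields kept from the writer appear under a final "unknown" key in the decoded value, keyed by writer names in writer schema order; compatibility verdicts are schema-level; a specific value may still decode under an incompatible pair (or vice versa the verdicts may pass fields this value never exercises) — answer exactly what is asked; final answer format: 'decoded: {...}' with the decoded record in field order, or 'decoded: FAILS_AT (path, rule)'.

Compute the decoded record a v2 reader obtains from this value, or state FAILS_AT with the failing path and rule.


in User below, arrows point writer -> reader
decoding the User value with the v2 reader:
  extras := [-2.5, 10.0]
  addr.rating := 0.25 (from writer height)
  addr.duration := -2
  addr.enabled := false
  zip := null (absent, optional -> null)
  balance := 0.25
  street := "omega"
  => decoded: {"extras": [-2.5, 10.0], "addr": {"rating": 0.25, "duration": -2, "enabled": false}, "zip": null, "balance": 0.25, "street": "omega"}
ruling out the remaining User differences:
  field duration in record Money: required changed to optional -> matters for User compatibility verdicts, not for this value's decode

decoded: {"extras": [-2.5, 10.0], "addr": {"rating": 0.25, "duration": -2, "enabled": false}, "zip": null, "balance": 0.25, "street": "omega"}


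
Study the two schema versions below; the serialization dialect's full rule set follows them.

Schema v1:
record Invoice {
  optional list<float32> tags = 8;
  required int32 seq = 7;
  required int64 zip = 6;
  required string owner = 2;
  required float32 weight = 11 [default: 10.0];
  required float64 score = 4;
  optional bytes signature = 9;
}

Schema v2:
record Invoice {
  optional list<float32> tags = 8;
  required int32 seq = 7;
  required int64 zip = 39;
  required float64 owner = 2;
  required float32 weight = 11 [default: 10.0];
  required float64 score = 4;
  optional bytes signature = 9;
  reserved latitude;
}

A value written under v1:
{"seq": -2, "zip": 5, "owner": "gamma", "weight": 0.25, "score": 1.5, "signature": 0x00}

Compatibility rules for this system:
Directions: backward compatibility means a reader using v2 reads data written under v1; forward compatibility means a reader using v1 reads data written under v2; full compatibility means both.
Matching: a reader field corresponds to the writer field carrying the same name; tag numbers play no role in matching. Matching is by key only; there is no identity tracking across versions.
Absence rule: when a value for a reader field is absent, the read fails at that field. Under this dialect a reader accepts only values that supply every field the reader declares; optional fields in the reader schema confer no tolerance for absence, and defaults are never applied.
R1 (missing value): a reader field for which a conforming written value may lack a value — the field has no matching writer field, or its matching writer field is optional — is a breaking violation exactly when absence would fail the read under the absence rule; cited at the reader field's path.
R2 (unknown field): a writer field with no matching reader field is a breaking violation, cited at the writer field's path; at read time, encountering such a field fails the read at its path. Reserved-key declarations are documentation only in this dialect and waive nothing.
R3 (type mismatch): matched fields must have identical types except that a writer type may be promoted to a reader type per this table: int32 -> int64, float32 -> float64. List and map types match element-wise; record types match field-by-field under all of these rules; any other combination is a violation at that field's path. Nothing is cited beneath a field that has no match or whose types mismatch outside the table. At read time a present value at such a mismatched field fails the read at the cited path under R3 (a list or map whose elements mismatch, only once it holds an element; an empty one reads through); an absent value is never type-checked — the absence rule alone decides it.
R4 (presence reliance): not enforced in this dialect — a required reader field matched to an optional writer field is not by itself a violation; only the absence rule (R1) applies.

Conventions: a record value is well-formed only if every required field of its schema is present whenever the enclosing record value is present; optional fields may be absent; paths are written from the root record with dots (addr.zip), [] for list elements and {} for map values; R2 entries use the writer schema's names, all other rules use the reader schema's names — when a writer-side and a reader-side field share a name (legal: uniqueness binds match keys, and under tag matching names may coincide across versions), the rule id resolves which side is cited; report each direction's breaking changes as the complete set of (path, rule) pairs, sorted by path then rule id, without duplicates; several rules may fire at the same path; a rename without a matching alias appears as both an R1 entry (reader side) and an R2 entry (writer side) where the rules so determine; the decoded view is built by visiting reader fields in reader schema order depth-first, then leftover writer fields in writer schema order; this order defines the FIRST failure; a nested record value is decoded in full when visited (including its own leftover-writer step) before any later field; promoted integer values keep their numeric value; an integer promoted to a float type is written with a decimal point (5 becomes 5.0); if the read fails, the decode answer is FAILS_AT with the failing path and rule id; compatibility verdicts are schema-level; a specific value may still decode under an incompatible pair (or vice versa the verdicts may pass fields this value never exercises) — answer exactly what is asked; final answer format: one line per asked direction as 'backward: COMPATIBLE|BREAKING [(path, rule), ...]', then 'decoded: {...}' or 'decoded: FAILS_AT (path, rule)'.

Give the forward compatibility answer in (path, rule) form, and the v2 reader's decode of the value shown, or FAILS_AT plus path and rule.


forward: BREAKING [(owner, R3), (signature, R1), (tags, R1)]; decoded: FAILS_AT (tags, R1)

each type pair in Invoice: writer, then reader
forward pass over Invoice, reader schema v1, writer schema v2:
  writer optional, list<float32> -> list<float32>: reader tags maps from writer tags
  writer required, int32 -> int32: reader seq maps from writer seq
  writer required, int64 -> int64: reader zip maps from writer zip
  writer required, float64 -> string: reader owner maps from writer owner
  writer required, float32 -> float32: reader weight maps from writer weight
  writer required, float64 -> float64: reader score maps from writer score
  writer optional, bytes -> bytes: reader signature maps from writer signature
  rule R3 violated at owner
  rule R1 violated at signature
  rule R1 violated at tags
  forward on Invoice therefore BREAKING (3)
decode walk for Invoice under reader schema v2:
  read fails at tags under R1 (no fill)
  => FAILS_AT (tags, R1)
checking off the Invoice differences that do not matter here:
  field zip in record Invoice: tag 6 changed to 39 -> fires no rule on Invoice, leaving the asked answer as it is


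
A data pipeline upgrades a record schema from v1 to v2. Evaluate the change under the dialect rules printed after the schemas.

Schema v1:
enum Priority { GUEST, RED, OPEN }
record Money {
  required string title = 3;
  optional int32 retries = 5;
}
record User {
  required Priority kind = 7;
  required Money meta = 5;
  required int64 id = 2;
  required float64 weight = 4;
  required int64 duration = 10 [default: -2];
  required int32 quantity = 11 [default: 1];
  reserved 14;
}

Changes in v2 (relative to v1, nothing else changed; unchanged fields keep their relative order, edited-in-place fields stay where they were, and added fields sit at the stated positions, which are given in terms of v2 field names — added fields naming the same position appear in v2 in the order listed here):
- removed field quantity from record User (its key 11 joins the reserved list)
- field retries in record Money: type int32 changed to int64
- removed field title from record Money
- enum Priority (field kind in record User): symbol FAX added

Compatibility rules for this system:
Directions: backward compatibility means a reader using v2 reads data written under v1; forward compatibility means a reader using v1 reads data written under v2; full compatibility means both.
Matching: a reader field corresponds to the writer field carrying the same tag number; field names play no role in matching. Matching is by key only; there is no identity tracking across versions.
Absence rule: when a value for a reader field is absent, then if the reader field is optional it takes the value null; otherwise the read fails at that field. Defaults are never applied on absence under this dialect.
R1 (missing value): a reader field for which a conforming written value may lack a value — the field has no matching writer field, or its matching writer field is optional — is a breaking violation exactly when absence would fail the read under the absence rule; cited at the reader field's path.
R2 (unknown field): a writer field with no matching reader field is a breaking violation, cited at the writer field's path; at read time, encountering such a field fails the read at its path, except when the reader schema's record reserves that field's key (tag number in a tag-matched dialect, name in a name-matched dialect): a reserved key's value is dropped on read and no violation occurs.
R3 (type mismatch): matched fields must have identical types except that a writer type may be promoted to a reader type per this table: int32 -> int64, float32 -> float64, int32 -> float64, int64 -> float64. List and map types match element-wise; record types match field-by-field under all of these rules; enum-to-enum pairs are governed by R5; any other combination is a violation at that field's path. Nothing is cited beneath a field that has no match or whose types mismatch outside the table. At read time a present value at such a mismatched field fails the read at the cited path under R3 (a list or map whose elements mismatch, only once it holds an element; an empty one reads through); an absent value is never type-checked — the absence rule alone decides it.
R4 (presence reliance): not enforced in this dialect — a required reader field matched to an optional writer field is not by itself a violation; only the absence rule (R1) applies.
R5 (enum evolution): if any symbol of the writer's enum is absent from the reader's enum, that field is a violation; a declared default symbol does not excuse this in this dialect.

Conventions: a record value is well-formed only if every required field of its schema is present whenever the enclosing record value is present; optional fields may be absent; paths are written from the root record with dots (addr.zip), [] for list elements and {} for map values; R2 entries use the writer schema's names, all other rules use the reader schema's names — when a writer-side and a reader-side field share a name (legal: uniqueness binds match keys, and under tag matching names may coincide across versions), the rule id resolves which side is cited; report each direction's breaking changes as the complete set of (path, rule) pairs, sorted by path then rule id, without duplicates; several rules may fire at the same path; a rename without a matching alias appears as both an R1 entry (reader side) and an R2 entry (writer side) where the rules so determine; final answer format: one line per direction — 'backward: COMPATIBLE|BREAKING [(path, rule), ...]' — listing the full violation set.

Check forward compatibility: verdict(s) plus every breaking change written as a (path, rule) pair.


forward: BREAKING [(kind, R5), (meta.retries, R3), (meta.title, R1), (quantity, R1)]

each type pair in User: writer, then reader
checking forward for User: reader v1 against writer v2:
  kind: paired with writer kind (Priority -> Priority; writer required)
  meta: paired with writer meta (Money -> Money; writer required)
  id: paired with writer id (int64 -> int64; writer required)
  weight: paired with writer weight (float64 -> float64; writer required)
  duration: paired with writer duration (int64 -> int64; writer required)
  no writer field matches reader quantity
  no writer field matches reader meta.title
  meta.retries: paired with writer meta.retries (int64 -> int32; writer optional)
  breaking: (kind, R5)
  breaking: (meta.retries, R3)
  breaking: (meta.title, R1)
  breaking: (quantity, R1)
  => forward verdict for User: BREAKING, 4 violation(s)
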